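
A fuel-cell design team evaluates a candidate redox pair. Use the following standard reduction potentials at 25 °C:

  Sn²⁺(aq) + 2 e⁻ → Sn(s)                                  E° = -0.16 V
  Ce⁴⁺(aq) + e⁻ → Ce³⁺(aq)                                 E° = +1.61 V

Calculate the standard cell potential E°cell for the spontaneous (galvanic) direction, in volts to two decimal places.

+1.77 V

The Ce⁴⁺/Ce³⁺ couple has the higher reduction potential, so it is the cathode; Sn²⁺/Sn is oxidised at the anode.
E°cell = E°(cathode) − E°(anode) = (+1.61) − (-0.16) = +1.77 V.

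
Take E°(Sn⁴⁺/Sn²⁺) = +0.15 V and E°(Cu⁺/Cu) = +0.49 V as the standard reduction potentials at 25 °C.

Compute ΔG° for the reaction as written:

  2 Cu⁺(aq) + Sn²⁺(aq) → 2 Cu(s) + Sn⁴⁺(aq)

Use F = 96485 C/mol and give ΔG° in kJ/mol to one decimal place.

As written, Cu⁺/Cu is reduced (cathode) and Sn⁴⁺/Sn²⁺ is oxidised (anode), so E°cell = (+0.49) − (+0.15) = +0.34 V.
Balancing electrons gives n = 2.
ΔG° = −nFE° = −(2)(96485)(+0.34) = -65,610 J = -65.6 kJ/mol.

-65.6 kJ/mol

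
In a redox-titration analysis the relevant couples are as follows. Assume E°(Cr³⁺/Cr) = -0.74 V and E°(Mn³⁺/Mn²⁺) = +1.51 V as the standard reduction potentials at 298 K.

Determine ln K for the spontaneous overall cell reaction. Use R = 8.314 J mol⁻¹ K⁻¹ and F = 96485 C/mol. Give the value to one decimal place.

Cathode: Mn³⁺/Mn²⁺; anode: Cr³⁺/Cr. E°cell = (+1.51) − (-0.74) = +2.25 V, with n = 3.
ΔG° = −nFE° = −RT ln K, so ln K = nFE°/(RT) = (3)(96485)(+2.25) / ((8.314)(298)) = 262.868.

262.9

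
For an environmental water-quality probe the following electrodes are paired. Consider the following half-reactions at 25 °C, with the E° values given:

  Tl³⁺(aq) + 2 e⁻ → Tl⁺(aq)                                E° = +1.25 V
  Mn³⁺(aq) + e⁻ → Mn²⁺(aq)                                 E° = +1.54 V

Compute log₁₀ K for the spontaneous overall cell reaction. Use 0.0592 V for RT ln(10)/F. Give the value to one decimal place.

Cathode: Mn³⁺/Mn²⁺; anode: Tl³⁺/Tl⁺. E°cell = +0.29 V, n = 2.
log K = nE°cell / 0.0592 = (2)(+0.29) / 0.0592 = 9.8.

9.8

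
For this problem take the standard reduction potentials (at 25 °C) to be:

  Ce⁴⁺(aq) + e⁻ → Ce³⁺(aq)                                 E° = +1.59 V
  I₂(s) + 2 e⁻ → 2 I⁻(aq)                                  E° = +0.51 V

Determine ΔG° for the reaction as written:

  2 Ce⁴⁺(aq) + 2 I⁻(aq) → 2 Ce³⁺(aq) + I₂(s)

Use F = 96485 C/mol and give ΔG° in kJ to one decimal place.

As written, Ce⁴⁺/Ce³⁺ is reduced (cathode) and I₂/I⁻ is oxidised (anode), so E°cell = (+1.59) − (+0.51) = +1.08 V.
Balancing electrons gives n = 2.
ΔG° = −nFE° = −(2)(96485)(+1.08) = -208,408 J = -208.4 kJ.

-208.4 kJ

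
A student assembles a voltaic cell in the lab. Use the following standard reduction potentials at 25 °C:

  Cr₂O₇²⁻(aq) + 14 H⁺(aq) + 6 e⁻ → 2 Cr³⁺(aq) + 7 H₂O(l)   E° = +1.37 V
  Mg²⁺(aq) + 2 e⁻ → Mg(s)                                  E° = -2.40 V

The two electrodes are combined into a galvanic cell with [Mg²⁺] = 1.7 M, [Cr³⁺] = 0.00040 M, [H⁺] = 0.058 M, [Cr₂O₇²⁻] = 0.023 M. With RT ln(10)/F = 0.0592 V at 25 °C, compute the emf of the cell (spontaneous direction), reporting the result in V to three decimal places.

+3.643 V

Cr₂O₇²⁻/Cr³⁺ is the cathode (higher E°), Mg²⁺/Mg the anode: E°cell = +1.37 − (-2.40) = +3.77 V, n = 6.
Overall: Cr₂O₇²⁻(aq) + 14 H⁺(aq) + 3 Mg(s) → 2 Cr³⁺(aq) + 7 H₂O(l) + 3 Mg²⁺(aq)
Q = [Cr³⁺]^2·[Mg²⁺]^3 / ([Cr₂O₇²⁻]·[H⁺]^14); log Q = 12.846.
E = E° − (0.0592/n) log Q = +3.77 − (0.0592/6)(12.846) = +3.643 V.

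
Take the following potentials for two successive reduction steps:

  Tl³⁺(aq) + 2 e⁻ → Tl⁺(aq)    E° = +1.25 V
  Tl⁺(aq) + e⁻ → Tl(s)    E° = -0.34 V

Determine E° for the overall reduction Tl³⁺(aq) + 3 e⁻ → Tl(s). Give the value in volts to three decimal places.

+0.720 V

Since ΔG° = −nFE° is additive over sequential reductions, n₃E°₃ = n₁E°₁ + n₂E°₂.
E°₃ = (2×+1.25 + 1×-0.34) / 3 = (+2.160) / 3 = +0.720 V.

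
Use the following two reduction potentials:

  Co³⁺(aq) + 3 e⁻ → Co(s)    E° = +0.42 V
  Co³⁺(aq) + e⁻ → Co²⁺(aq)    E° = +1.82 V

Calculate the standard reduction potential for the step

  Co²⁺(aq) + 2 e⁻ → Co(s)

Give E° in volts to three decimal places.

Sequential free energies add, so n₃E°₃ = n₁E°₁ + n₂E°₂.
With n₃ = 3, and the known step contributing 1×(+1.82) V, the unknown satisfies 2·E° = 3×(+0.42) − 1×(+1.82) = -0.560.
E° = -0.560 / 2 = -0.280 V.

-0.280 V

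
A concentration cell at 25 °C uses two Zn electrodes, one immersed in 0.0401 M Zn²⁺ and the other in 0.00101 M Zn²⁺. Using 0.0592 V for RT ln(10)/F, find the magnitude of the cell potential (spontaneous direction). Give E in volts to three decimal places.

For a concentration cell E°cell = 0. The 0.0401 M side is the cathode (reduction is favoured where [Zn²⁺] is higher).
With n = 2, E = −(0.0592/2) log([Zn²⁺]ₐₙ/[Zn²⁺]꜀ₐₜ) = −(0.0592/2) log(0.00101/0.0401) = −(0.0592/2)(-1.599) = +0.047 V.

+0.047 V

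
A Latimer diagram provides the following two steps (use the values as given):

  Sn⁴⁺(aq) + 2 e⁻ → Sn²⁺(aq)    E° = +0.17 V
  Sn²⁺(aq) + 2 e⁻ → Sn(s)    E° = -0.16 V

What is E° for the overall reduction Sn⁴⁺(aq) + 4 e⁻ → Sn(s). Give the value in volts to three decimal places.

Standard free energies of sequential steps add: ΔG°₃ = ΔG°₁ + ΔG°₂, so n₃E°₃ = n₁E°₁ + n₂E°₂.
E°₃ = (2×+0.17 + 2×-0.16) / 4 = (+0.020) / 4 = +0.005 V.

+0.005 V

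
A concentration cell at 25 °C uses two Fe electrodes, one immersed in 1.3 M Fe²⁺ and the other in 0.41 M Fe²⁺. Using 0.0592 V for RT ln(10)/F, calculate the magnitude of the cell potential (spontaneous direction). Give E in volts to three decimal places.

+0.015 V

For a concentration cell E°cell = 0. The 1.3 M side is the cathode (reduction is favoured where [Fe²⁺] is higher).
With n = 2, E = −(0.0592/2) log([Fe²⁺]ₐₙ/[Fe²⁺]꜀ₐₜ) = −(0.0592/2) log(0.41/1.3) = −(0.0592/2)(-0.501) = +0.015 V.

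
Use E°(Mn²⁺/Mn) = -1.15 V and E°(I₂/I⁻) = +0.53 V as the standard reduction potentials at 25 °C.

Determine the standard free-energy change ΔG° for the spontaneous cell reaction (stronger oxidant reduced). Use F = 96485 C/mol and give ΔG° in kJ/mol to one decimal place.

-324.2 kJ/mol

I₂/I⁻ (E° = +0.53 V) is the cathode; Mn²⁺/Mn (E° = -1.15 V) is the anode, so E°cell = +1.68 V.
Balancing electrons gives n = 2 (lcm of 2 and 2).
ΔG° = −nFE° = −(2)(96485)(+1.68) = -324,190 J = -324.2 kJ/mol.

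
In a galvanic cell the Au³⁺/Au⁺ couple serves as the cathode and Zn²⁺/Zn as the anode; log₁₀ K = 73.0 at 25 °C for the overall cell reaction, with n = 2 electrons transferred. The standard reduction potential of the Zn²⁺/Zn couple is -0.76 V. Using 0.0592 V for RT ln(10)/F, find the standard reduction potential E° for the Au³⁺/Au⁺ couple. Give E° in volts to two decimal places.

+1.40 V

E°cell = (0.0592/n)·log K = (0.0592/2)(73.0) = +2.161 V.
Since Au³⁺/Au⁺ is the cathode and Zn²⁺/Zn the anode, E°cell = E°(Au³⁺/Au⁺) − E°(Zn²⁺/Zn).
So E°(Au³⁺/Au⁺) = E°cell + E°(Zn²⁺/Zn) = +2.161 + (-0.76) = +1.40 V.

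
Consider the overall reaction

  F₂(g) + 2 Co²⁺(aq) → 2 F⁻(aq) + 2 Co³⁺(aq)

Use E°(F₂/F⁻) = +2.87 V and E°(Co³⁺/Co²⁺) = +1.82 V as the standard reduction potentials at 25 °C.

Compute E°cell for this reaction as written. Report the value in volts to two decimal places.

+1.05 V

The F₂/F⁻ couple has the higher reduction potential, so it is the cathode; Co³⁺/Co²⁺ is oxidised at the anode.
E°cell = E°(cathode) − E°(anode) = (+2.87) − (+1.82) = +1.05 V.
Since E°cell > 0, the reaction is spontaneous under standard conditions.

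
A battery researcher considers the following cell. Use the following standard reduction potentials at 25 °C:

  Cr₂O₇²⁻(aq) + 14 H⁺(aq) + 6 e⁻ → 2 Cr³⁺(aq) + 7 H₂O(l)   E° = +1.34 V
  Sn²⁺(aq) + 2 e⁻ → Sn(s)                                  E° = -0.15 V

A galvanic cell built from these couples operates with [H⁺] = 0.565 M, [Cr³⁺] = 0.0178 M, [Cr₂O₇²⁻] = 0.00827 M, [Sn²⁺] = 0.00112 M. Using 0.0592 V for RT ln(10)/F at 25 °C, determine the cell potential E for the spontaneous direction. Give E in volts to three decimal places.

Cr₂O₇²⁻/Cr³⁺ is the cathode (higher E°), Sn²⁺/Sn the anode: E°cell = +1.34 − (-0.15) = +1.49 V, n = 6.
Overall: Cr₂O₇²⁻(aq) + 14 H⁺(aq) + 3 Sn(s) → 2 Cr³⁺(aq) + 7 H₂O(l) + 3 Sn²⁺(aq)
Q = [Cr³⁺]^2·[Sn²⁺]^3 / ([Cr₂O₇²⁻]·[H⁺]^14); log Q = -6.798.
E = E° − (0.0592/n) log Q = +1.49 − (0.0592/6)(-6.798) = +1.557 V.

+1.557 V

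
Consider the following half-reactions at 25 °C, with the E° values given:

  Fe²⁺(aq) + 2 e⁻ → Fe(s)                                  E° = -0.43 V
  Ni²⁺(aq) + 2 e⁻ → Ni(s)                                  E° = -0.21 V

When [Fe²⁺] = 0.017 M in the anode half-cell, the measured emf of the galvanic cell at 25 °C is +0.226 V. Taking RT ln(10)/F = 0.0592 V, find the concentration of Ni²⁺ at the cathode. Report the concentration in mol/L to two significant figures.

Ni²⁺/Ni is the cathode, Fe²⁺/Fe the anode: E°cell = +0.22 V, n = 2.
Overall reaction: Ni²⁺(aq) + Fe(s) → Ni(s) + Fe²⁺(aq); Q = [Fe²⁺]^1/[Ni²⁺]^1.
From E = E° − (0.0592/n) log Q: log Q = (E° − E)·n/0.0592 = (+0.22 − (+0.226))·2/0.0592 = -0.2027.
So 1·log[Ni²⁺] = 1·log(0.017) − log Q = -1.7696 − (-0.2027) = -1.5669; [Ni²⁺] = 10^(-1.5669) ≈ 0.027 M.

0.027 M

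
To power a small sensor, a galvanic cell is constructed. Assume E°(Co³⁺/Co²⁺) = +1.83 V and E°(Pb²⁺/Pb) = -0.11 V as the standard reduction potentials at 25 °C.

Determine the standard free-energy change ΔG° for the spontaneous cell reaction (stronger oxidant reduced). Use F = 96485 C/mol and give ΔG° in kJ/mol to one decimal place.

Co³⁺/Co²⁺ (E° = +1.83 V) is the cathode; Pb²⁺/Pb (E° = -0.11 V) is the anode, so E°cell = +1.94 V.
Balancing electrons gives n = 2 (lcm of 1 and 2).
ΔG° = −nFE° = −(2)(96485)(+1.94) = -374,362 J = -374.4 kJ/mol.

-374.4 kJ/mol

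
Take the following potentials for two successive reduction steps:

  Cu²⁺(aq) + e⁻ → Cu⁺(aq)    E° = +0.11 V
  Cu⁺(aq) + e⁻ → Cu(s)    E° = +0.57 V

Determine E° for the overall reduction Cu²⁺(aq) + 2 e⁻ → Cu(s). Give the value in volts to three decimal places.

Standard free energies of sequential steps add: ΔG°₃ = ΔG°₁ + ΔG°₂, so n₃E°₃ = n₁E°₁ + n₂E°₂.
E°₃ = (1×+0.11 + 1×+0.57) / 2 = (+0.680) / 2 = +0.340 V.

+0.340 V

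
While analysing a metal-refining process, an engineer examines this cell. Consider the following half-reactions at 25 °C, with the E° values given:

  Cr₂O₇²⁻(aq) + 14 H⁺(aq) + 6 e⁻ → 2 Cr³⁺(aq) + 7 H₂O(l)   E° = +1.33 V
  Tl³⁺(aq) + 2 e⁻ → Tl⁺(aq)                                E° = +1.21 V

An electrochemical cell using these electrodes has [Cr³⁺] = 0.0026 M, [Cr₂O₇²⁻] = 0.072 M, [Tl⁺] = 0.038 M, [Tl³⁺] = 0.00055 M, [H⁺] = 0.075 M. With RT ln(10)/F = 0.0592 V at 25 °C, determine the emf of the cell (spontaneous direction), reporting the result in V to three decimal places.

Cr₂O₇²⁻/Cr³⁺ is the cathode (higher E°), Tl³⁺/Tl⁺ the anode: E°cell = +1.33 − (+1.21) = +0.12 V, n = 6.
Overall: Cr₂O₇²⁻(aq) + 14 H⁺(aq) + 3 Tl⁺(aq) → 2 Cr³⁺(aq) + 7 H₂O(l) + 3 Tl³⁺(aq)
Q = [Cr³⁺]^2·[Tl³⁺]^3 / ([Cr₂O₇²⁻]·[H⁺]^14·[Tl⁺]^3); log Q = 6.203.
E = E° − (0.0592/n) log Q = +0.12 − (0.0592/6)(6.203) = +0.059 V.

+0.059 V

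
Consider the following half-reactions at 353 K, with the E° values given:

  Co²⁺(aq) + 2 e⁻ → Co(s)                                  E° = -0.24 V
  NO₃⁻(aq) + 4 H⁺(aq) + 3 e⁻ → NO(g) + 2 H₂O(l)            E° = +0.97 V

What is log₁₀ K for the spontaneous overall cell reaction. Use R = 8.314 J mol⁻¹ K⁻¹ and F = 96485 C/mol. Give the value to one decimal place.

103.7

Cathode: NO₃⁻/NO; anode: Co²⁺/Co. E°cell = (+0.97) − (-0.24) = +1.21 V, with n = 6.
ΔG° = −nFE° = −RT ln K, so ln K = nFE°/(RT) = (6)(96485)(+1.21) / ((8.314)(353)) = 238.678.
log₁₀ K = 238.678 / ln 10 = 103.7.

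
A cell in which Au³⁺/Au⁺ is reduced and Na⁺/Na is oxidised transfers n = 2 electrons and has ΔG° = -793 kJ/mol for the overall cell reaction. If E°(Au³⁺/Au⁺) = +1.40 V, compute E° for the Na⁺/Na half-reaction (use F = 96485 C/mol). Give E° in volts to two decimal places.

E°cell = −ΔG°/(nF) = −(-793×10³)/((2)(96485)) = +4.109 V.
Since Au³⁺/Au⁺ is the cathode and Na⁺/Na the anode, E°cell = E°(Au³⁺/Au⁺) − E°(Na⁺/Na).
So E°(Na⁺/Na) = E°(Au³⁺/Au⁺) − E°cell = (+1.40) − (+4.109) = -2.71 V.

-2.71 V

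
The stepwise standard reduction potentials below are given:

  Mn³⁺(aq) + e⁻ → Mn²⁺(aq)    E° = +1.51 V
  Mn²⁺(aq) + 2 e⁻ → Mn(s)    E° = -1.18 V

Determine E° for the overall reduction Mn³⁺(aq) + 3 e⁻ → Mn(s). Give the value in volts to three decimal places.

-0.283 V

Adding the free-energy changes (−nFE°) of the two steps gives −n₃FE°₃ = −n₁FE°₁ − n₂FE°₂.
E°₃ = (1×+1.51 + 2×-1.18) / 3 = (-0.850) / 3 = -0.283 V.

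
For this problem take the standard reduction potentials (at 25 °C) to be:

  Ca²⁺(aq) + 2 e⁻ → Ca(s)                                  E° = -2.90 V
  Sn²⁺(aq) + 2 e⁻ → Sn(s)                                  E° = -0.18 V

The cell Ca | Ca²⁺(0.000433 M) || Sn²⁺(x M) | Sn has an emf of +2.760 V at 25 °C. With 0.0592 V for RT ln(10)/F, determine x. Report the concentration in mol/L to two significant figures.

Sn²⁺/Sn is the cathode, Ca²⁺/Ca the anode: E°cell = +2.72 V, n = 2.
Overall reaction: Sn²⁺(aq) + Ca(s) → Sn(s) + Ca²⁺(aq); Q = [Ca²⁺]^1/[Sn²⁺]^1.
From E = E° − (0.0592/n) log Q: log Q = (E° − E)·n/0.0592 = (+2.72 − (+2.760))·2/0.0592 = -1.3514.
So 1·log[Sn²⁺] = 1·log(0.000433) − log Q = -3.3635 − (-1.3514) = -2.0121; [Sn²⁺] = 10^(-2.0121) ≈ 0.0097 M.

0.0097 M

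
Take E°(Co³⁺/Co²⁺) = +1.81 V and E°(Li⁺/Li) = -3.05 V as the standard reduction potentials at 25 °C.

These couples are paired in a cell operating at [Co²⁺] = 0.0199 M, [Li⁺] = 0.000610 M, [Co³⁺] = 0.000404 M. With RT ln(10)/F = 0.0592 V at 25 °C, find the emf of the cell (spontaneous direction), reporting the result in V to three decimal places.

Co³⁺/Co²⁺ is the cathode (higher E°), Li⁺/Li the anode: E°cell = +1.81 − (-3.05) = +4.86 V, n = 1.
Overall: Co³⁺(aq) + Li(s) → Co²⁺(aq) + Li⁺(aq)
Q = [Co²⁺]·[Li⁺] / ([Co³⁺]); log Q = -1.522.
E = E° − (0.0592/n) log Q = +4.86 − (0.0592/1)(-1.522) = +4.950 V.

+4.950 V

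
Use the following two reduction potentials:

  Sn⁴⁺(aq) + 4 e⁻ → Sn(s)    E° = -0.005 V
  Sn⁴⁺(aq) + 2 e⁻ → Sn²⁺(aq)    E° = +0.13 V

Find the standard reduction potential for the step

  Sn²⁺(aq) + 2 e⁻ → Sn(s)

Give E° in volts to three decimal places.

Sequential free energies add, so n₃E°₃ = n₁E°₁ + n₂E°₂.
With n₃ = 4, and the known step contributing 2×(+0.13) V, the unknown satisfies 2·E° = 4×(-0.005) − 2×(+0.13) = -0.280.
E° = -0.280 / 2 = -0.140 V.

-0.140 V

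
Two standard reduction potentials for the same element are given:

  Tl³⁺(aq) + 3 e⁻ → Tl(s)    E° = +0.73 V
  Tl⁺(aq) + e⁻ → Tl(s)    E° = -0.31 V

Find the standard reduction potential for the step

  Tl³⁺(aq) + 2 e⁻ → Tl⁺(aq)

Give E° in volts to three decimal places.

Sequential free energies add, so n₃E°₃ = n₁E°₁ + n₂E°₂.
With n₃ = 3, and the known step contributing 1×(-0.31) V, the unknown satisfies 2·E° = 3×(+0.73) − 1×(-0.31) = +2.500.
E° = +2.500 / 2 = +1.250 V.

+1.250 V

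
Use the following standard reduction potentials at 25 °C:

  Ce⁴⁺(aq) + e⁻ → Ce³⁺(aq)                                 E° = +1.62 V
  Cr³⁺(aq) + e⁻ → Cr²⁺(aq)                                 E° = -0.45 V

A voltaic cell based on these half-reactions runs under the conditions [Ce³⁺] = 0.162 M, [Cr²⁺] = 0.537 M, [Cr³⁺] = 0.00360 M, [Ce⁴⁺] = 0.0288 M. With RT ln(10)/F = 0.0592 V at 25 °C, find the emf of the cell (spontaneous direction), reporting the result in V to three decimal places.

+2.154 V

Ce⁴⁺/Ce³⁺ is the cathode (higher E°), Cr³⁺/Cr²⁺ the anode: E°cell = +1.62 − (-0.45) = +2.07 V, n = 1.
Overall: Ce⁴⁺(aq) + Cr²⁺(aq) → Ce³⁺(aq) + Cr³⁺(aq)
Q = [Ce³⁺]·[Cr³⁺] / ([Ce⁴⁺]·[Cr²⁺]); log Q = -1.424.
E = E° − (0.0592/n) log Q = +2.07 − (0.0592/1)(-1.424) = +2.154 V.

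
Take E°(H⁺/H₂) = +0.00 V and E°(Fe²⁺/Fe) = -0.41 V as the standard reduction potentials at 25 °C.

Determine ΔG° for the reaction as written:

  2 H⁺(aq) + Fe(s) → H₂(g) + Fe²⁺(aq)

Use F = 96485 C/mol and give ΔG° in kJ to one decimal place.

-79.1 kJ

As written, H⁺/H₂ is reduced (cathode) and Fe²⁺/Fe is oxidised (anode), so E°cell = (+0.00) − (-0.41) = +0.41 V.
Balancing electrons gives n = 2.
ΔG° = −nFE° = −(2)(96485)(+0.41) = -79,118 J = -79.1 kJ.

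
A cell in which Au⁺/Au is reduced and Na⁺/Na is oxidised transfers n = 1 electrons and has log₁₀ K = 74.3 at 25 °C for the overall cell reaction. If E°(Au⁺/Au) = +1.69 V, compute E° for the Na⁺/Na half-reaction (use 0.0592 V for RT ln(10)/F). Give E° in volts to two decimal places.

-2.71 V

E°cell = (0.0592/n)·log K = (0.0592/1)(74.3) = +4.399 V.
Since Au⁺/Au is the cathode and Na⁺/Na the anode, E°cell = E°(Au⁺/Au) − E°(Na⁺/Na).
So E°(Na⁺/Na) = E°(Au⁺/Au) − E°cell = (+1.69) − (+4.399) = -2.71 V.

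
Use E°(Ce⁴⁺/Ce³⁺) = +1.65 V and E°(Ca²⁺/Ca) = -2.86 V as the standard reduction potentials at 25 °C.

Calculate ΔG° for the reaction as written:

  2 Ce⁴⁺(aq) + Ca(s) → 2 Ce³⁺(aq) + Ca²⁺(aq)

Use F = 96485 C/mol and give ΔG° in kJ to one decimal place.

-870.3 kJ

As written, Ce⁴⁺/Ce³⁺ is reduced (cathode) and Ca²⁺/Ca is oxidised (anode), so E°cell = (+1.65) − (-2.86) = +4.51 V.
Balancing electrons gives n = 2.
ΔG° = −nFE° = −(2)(96485)(+4.51) = -870,295 J = -870.3 kJ.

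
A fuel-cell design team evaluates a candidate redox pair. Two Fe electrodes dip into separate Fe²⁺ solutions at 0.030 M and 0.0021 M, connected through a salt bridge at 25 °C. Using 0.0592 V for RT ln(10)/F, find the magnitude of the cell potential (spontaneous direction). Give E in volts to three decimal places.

For a concentration cell E°cell = 0. The 0.030 M side is the cathode (reduction is favoured where [Fe²⁺] is higher).
With n = 2, E = −(0.0592/2) log([Fe²⁺]ₐₙ/[Fe²⁺]꜀ₐₜ) = −(0.0592/2) log(0.0021/0.03) = −(0.0592/2)(-1.155) = +0.034 V.

+0.034 V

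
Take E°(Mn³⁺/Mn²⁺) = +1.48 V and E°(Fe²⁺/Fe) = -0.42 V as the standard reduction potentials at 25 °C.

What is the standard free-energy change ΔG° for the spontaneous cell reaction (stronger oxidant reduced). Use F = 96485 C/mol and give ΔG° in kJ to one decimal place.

-366.6 kJ

Mn³⁺/Mn²⁺ (E° = +1.48 V) is the cathode; Fe²⁺/Fe (E° = -0.42 V) is the anode, so E°cell = +1.90 V.
Balancing electrons gives n = 2 (lcm of 1 and 2).
ΔG° = −nFE° = −(2)(96485)(+1.90) = -366,643 J = -366.6 kJ.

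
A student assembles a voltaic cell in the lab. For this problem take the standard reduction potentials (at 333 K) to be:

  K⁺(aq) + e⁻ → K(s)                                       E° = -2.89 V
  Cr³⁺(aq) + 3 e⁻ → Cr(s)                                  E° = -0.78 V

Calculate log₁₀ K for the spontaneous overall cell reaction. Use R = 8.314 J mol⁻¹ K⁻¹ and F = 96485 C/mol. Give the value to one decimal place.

Cathode: Cr³⁺/Cr; anode: K⁺/K. E°cell = (-0.78) − (-2.89) = +2.11 V, with n = 3.
ΔG° = −nFE° = −RT ln K, so ln K = nFE°/(RT) = (3)(96485)(+2.11) / ((8.314)(333)) = 220.602.
log₁₀ K = 220.602 / ln 10 = 95.8.

95.8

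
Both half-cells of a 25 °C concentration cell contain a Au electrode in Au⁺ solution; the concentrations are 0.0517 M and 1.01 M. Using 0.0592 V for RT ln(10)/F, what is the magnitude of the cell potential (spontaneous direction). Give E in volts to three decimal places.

+0.076 V

For a concentration cell E°cell = 0. The 1.01 M side is the cathode (reduction is favoured where [Au⁺] is higher).
With n = 1, E = −(0.0592/1) log([Au⁺]ₐₙ/[Au⁺]꜀ₐₜ) = −(0.0592/1) log(0.0517/1.01) = −(0.0592/1)(-1.291) = +0.076 V.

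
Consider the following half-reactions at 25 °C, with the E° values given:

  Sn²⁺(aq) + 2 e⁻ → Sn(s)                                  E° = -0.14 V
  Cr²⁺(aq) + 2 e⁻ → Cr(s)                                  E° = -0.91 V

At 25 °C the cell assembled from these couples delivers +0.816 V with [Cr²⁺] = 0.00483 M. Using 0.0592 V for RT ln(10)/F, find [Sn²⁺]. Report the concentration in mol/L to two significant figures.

0.17 M

Sn²⁺/Sn is the cathode, Cr²⁺/Cr the anode: E°cell = +0.77 V, n = 2.
Overall reaction: Sn²⁺(aq) + Cr(s) → Sn(s) + Cr²⁺(aq); Q = [Cr²⁺]^1/[Sn²⁺]^1.
From E = E° − (0.0592/n) log Q: log Q = (E° − E)·n/0.0592 = (+0.77 − (+0.816))·2/0.0592 = -1.5541.
So 1·log[Sn²⁺] = 1·log(0.00483) − log Q = -2.3161 − (-1.5541) = -0.7620; [Sn²⁺] = 10^(-0.7620) ≈ 0.17 M.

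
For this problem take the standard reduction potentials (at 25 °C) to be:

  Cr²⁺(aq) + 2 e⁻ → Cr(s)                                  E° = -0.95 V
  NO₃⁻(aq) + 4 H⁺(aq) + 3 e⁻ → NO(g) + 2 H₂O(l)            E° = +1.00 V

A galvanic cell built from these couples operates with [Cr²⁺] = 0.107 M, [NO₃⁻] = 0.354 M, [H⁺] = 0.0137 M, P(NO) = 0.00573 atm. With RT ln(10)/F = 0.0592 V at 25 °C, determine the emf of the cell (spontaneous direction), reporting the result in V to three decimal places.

NO₃⁻/NO is the cathode (higher E°), Cr²⁺/Cr the anode: E°cell = +1.00 − (-0.95) = +1.95 V, n = 6.
Overall: 2 NO₃⁻(aq) + 8 H⁺(aq) + 3 Cr(s) → 2 NO(g) + 4 H₂O(l) + 3 Cr²⁺(aq)
Q = P(NO)^2·[Cr²⁺]^3 / ([NO₃⁻]^2·[H⁺]^8); log Q = 8.413.
E = E° − (0.0592/n) log Q = +1.95 − (0.0592/6)(8.413) = +1.867 V.

+1.867 V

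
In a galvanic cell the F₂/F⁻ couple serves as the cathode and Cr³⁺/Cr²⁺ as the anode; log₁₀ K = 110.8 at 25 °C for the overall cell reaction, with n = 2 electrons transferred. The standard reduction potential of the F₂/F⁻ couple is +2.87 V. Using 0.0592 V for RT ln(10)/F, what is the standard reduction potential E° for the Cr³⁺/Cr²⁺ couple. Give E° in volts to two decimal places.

E°cell = (0.0592/n)·log K = (0.0592/2)(110.8) = +3.280 V.
Since F₂/F⁻ is the cathode and Cr³⁺/Cr²⁺ the anode, E°cell = E°(F₂/F⁻) − E°(Cr³⁺/Cr²⁺).
So E°(Cr³⁺/Cr²⁺) = E°(F₂/F⁻) − E°cell = (+2.87) − (+3.280) = -0.41 V.

-0.41 V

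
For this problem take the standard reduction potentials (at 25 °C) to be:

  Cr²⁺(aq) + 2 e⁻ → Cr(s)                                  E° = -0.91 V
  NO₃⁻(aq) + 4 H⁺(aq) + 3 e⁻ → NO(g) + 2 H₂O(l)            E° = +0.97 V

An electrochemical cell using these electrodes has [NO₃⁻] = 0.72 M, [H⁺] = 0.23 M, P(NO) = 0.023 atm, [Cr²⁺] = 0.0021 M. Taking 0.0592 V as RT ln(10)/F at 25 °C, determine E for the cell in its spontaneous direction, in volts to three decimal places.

+1.938 V

NO₃⁻/NO is the cathode (higher E°), Cr²⁺/Cr the anode: E°cell = +0.97 − (-0.91) = +1.88 V, n = 6.
Overall: 2 NO₃⁻(aq) + 8 H⁺(aq) + 3 Cr(s) → 2 NO(g) + 4 H₂O(l) + 3 Cr²⁺(aq)
Q = P(NO)^2·[Cr²⁺]^3 / ([NO₃⁻]^2·[H⁺]^8); log Q = -5.918.
E = E° − (0.0592/n) log Q = +1.88 − (0.0592/6)(-5.918) = +1.938 V.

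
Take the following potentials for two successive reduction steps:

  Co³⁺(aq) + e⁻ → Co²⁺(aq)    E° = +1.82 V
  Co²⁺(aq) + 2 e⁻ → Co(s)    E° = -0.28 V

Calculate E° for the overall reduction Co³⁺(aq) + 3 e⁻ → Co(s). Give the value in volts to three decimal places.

Standard free energies of sequential steps add: ΔG°₃ = ΔG°₁ + ΔG°₂, so n₃E°₃ = n₁E°₁ + n₂E°₂.
E°₃ = (1×+1.82 + 2×-0.28) / 3 = (+1.260) / 3 = +0.420 V.
E° values themselves are not directly additive — weighting by electron count is essential.

+0.420 V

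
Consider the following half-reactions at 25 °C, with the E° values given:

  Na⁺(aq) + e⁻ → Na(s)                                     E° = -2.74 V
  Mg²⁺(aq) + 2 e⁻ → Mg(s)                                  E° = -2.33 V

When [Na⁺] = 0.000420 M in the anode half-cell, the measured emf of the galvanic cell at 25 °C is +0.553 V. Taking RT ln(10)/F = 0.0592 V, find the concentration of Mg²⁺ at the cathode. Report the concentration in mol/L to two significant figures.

Mg²⁺/Mg is the cathode, Na⁺/Na the anode: E°cell = +0.41 V, n = 2.
Overall reaction: Mg²⁺(aq) + 2 Na(s) → Mg(s) + 2 Na⁺(aq); Q = [Na⁺]^2/[Mg²⁺]^1.
From E = E° − (0.0592/n) log Q: log Q = (E° − E)·n/0.0592 = (+0.41 − (+0.553))·2/0.0592 = -4.8311.
So 1·log[Mg²⁺] = 2·log(0.00042) − log Q = -6.7535 − (-4.8311) = -1.9224; [Mg²⁺] = 10^(-1.9224) ≈ 0.012 M.

0.012 M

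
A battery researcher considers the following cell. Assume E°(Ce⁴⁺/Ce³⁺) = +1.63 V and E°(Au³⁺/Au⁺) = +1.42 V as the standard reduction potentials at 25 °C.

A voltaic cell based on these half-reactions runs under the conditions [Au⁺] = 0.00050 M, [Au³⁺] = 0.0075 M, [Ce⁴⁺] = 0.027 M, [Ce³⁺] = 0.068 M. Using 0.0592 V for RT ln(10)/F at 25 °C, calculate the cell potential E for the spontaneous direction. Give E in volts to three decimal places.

+0.151 V

Ce⁴⁺/Ce³⁺ is the cathode (higher E°), Au³⁺/Au⁺ the anode: E°cell = +1.63 − (+1.42) = +0.21 V, n = 2.
Overall: 2 Ce⁴⁺(aq) + Au⁺(aq) → 2 Ce³⁺(aq) + Au³⁺(aq)
Q = [Ce³⁺]^2·[Au³⁺] / ([Ce⁴⁺]^2·[Au⁺]); log Q = 1.978.
E = E° − (0.0592/n) log Q = +0.21 − (0.0592/2)(1.978) = +0.151 V.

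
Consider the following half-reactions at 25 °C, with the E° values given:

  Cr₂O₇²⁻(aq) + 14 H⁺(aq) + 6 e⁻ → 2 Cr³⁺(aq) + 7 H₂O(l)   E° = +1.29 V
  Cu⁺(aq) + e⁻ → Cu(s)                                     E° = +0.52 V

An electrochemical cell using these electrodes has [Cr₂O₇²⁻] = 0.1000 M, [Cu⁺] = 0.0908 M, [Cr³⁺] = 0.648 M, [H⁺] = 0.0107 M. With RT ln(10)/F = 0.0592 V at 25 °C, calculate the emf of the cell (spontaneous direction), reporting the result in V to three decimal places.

+0.553 V

Cr₂O₇²⁻/Cr³⁺ is the cathode (higher E°), Cu⁺/Cu the anode: E°cell = +1.29 − (+0.52) = +0.77 V, n = 6.
Overall: Cr₂O₇²⁻(aq) + 14 H⁺(aq) + 6 Cu(s) → 2 Cr³⁺(aq) + 7 H₂O(l) + 6 Cu⁺(aq)
Q = [Cr³⁺]^2·[Cu⁺]^6 / ([Cr₂O₇²⁻]·[H⁺]^14); log Q = 21.960.
E = E° − (0.0592/n) log Q = +0.77 − (0.0592/6)(21.960) = +0.553 V.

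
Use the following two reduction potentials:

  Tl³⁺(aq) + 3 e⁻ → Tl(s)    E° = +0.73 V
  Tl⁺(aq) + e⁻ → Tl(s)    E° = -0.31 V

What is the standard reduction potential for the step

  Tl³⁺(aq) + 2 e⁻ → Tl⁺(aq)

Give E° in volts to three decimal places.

Sequential free energies add, so n₃E°₃ = n₁E°₁ + n₂E°₂.
With n₃ = 3, and the known step contributing 1×(-0.31) V, the unknown satisfies 2·E° = 3×(+0.73) − 1×(-0.31) = +2.500.
E° = +2.500 / 2 = +1.250 V.

+1.250 V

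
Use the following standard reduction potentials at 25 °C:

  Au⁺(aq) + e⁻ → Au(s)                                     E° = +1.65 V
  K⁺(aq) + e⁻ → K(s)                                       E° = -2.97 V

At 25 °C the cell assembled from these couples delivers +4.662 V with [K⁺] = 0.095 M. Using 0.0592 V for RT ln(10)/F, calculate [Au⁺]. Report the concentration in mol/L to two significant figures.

0.49 M

Au⁺/Au is the cathode, K⁺/K the anode: E°cell = +4.62 V, n = 1.
Overall reaction: Au⁺(aq) + K(s) → Au(s) + K⁺(aq); Q = [K⁺]^1/[Au⁺]^1.
From E = E° − (0.0592/n) log Q: log Q = (E° − E)·n/0.0592 = (+4.62 − (+4.662))·1/0.0592 = -0.7095.
So 1·log[Au⁺] = 1·log(0.095) − log Q = -1.0223 − (-0.7095) = -0.3128; [Au⁺] = 10^(-0.3128) ≈ 0.49 M.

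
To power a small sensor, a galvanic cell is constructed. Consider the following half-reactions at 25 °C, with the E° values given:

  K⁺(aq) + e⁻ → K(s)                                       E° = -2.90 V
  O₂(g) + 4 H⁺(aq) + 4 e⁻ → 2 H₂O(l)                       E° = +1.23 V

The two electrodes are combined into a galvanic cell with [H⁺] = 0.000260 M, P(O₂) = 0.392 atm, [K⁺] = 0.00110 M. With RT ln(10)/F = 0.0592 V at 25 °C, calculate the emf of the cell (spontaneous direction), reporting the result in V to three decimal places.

O₂/H₂O is the cathode (higher E°), K⁺/K the anode: E°cell = +1.23 − (-2.90) = +4.13 V, n = 4.
Overall: O₂(g) + 4 H⁺(aq) + 4 K(s) → 2 H₂O(l) + 4 K⁺(aq)
Q = [K⁺]^4 / (P(O₂)·[H⁺]^4); log Q = 2.912.
E = E° − (0.0592/n) log Q = +4.13 − (0.0592/4)(2.912) = +4.087 V.

+4.087 V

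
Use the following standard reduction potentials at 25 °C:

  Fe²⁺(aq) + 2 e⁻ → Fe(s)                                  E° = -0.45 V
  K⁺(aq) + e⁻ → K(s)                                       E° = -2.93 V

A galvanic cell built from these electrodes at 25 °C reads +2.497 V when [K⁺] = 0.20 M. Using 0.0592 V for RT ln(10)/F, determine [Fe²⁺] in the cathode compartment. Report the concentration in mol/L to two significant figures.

0.15 M

Fe²⁺/Fe is the cathode, K⁺/K the anode: E°cell = +2.48 V, n = 2.
Overall reaction: Fe²⁺(aq) + 2 K(s) → Fe(s) + 2 K⁺(aq); Q = [K⁺]^2/[Fe²⁺]^1.
From E = E° − (0.0592/n) log Q: log Q = (E° − E)·n/0.0592 = (+2.48 − (+2.497))·2/0.0592 = -0.5743.
So 1·log[Fe²⁺] = 2·log(0.2) − log Q = -1.3979 − (-0.5743) = -0.8236; [Fe²⁺] = 10^(-0.8236) ≈ 0.15 M.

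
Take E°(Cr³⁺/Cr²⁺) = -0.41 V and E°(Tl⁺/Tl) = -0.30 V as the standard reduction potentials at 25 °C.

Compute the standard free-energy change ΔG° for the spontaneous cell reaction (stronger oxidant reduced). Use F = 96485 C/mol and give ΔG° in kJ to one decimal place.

Tl⁺/Tl (E° = -0.30 V) is the cathode; Cr³⁺/Cr²⁺ (E° = -0.41 V) is the anode, so E°cell = +0.11 V.
Balancing electrons gives n = 1 (lcm of 1 and 1).
ΔG° = −nFE° = −(1)(96485)(+0.11) = -10,613 J = -10.6 kJ.

-10.6 kJ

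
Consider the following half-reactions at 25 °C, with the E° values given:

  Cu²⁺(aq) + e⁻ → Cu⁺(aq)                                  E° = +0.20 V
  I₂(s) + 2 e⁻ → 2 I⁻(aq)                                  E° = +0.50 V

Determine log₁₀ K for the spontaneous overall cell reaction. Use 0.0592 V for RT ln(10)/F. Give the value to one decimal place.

10.1

Cathode: I₂/I⁻; anode: Cu²⁺/Cu⁺. E°cell = +0.30 V, n = 2.
log K = nE°cell / 0.0592 = (2)(+0.30) / 0.0592 = 10.1.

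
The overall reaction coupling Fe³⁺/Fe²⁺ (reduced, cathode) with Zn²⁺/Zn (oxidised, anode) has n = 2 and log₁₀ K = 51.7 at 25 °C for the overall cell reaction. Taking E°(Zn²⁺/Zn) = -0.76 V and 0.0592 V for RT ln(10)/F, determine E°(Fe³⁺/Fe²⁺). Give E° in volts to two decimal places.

+0.77 V

E°cell = (0.0592/n)·log K = (0.0592/2)(51.7) = +1.530 V.
Since Fe³⁺/Fe²⁺ is the cathode and Zn²⁺/Zn the anode, E°cell = E°(Fe³⁺/Fe²⁺) − E°(Zn²⁺/Zn).
So E°(Fe³⁺/Fe²⁺) = E°cell + E°(Zn²⁺/Zn) = +1.530 + (-0.76) = +0.77 V.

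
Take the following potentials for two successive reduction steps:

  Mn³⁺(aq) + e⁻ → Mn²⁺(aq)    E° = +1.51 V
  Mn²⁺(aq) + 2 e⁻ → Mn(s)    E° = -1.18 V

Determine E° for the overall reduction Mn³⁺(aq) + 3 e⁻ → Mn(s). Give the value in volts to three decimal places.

Standard free energies of sequential steps add: ΔG°₃ = ΔG°₁ + ΔG°₂, so n₃E°₃ = n₁E°₁ + n₂E°₂.
E°₃ = (1×+1.51 + 2×-1.18) / 3 = (-0.850) / 3 = -0.283 V.

-0.283 V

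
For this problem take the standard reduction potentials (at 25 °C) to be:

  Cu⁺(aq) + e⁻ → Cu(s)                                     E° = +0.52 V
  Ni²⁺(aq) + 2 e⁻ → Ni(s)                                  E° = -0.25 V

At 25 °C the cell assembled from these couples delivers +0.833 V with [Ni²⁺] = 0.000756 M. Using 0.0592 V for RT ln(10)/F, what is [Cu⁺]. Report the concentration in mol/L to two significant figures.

0.32 M

Cu⁺/Cu is the cathode, Ni²⁺/Ni the anode: E°cell = +0.77 V, n = 2.
Overall reaction: 2 Cu⁺(aq) + Ni(s) → 2 Cu(s) + Ni²⁺(aq); Q = [Ni²⁺]^1/[Cu⁺]^2.
From E = E° − (0.0592/n) log Q: log Q = (E° − E)·n/0.0592 = (+0.77 − (+0.833))·2/0.0592 = -2.1284.
So 2·log[Cu⁺] = 1·log(0.000756) − log Q = -3.1215 − (-2.1284) = -0.9931; log[Cu⁺] = -0.9931 / 2 = -0.4965; [Cu⁺] = 10^(-0.4965) ≈ 0.32 M.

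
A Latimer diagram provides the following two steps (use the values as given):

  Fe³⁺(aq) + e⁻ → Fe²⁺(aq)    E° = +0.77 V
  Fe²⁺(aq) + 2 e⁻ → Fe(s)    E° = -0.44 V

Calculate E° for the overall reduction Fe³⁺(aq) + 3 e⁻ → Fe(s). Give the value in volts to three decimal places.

Adding the free-energy changes (−nFE°) of the two steps gives −n₃FE°₃ = −n₁FE°₁ − n₂FE°₂.
E°₃ = (1×+0.77 + 2×-0.44) / 3 = (-0.110) / 3 = -0.037 V.

-0.037 V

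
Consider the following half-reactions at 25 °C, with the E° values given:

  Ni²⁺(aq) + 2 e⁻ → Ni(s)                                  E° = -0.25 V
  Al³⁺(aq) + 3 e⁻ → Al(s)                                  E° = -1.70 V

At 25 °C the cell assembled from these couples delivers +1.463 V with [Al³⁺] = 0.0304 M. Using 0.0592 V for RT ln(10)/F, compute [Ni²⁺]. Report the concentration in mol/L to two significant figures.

0.27 M

Ni²⁺/Ni is the cathode, Al³⁺/Al the anode: E°cell = +1.45 V, n = 6.
Overall reaction: 3 Ni²⁺(aq) + 2 Al(s) → 3 Ni(s) + 2 Al³⁺(aq); Q = [Al³⁺]^2/[Ni²⁺]^3.
From E = E° − (0.0592/n) log Q: log Q = (E° − E)·n/0.0592 = (+1.45 − (+1.463))·6/0.0592 = -1.3176.
So 3·log[Ni²⁺] = 2·log(0.0304) − log Q = -3.0343 − (-1.3176) = -1.7167; log[Ni²⁺] = -1.7167 / 3 = -0.5722; [Ni²⁺] = 10^(-0.5722) ≈ 0.27 M.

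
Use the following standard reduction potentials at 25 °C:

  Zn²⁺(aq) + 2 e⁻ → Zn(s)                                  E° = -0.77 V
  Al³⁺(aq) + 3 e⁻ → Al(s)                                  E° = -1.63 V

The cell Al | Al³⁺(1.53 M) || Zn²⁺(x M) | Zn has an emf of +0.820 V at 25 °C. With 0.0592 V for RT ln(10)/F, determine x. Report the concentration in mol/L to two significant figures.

Zn²⁺/Zn is the cathode, Al³⁺/Al the anode: E°cell = +0.86 V, n = 6.
Overall reaction: 3 Zn²⁺(aq) + 2 Al(s) → 3 Zn(s) + 2 Al³⁺(aq); Q = [Al³⁺]^2/[Zn²⁺]^3.
From E = E° − (0.0592/n) log Q: log Q = (E° − E)·n/0.0592 = (+0.86 − (+0.820))·6/0.0592 = 4.0541.
So 3·log[Zn²⁺] = 2·log(1.53) − log Q = 0.3694 − (4.0541) = -3.6847; log[Zn²⁺] = -3.6847 / 3 = -1.2282; [Zn²⁺] = 10^(-1.2282) ≈ 0.059 M.

0.059 M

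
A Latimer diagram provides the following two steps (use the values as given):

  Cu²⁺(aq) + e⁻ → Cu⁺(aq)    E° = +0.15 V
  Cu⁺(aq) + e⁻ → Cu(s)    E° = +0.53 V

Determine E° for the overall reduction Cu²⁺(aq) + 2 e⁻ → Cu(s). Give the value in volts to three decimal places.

Adding the free-energy changes (−nFE°) of the two steps gives −n₃FE°₃ = −n₁FE°₁ − n₂FE°₂.
E°₃ = (1×+0.15 + 1×+0.53) / 2 = (+0.680) / 2 = +0.340 V.

+0.340 V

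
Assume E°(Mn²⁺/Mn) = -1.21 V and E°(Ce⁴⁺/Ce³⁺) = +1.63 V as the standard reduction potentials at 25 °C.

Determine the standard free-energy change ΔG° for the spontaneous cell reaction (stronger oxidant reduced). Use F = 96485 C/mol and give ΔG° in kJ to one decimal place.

-548.0 kJ

Ce⁴⁺/Ce³⁺ (E° = +1.63 V) is the cathode; Mn²⁺/Mn (E° = -1.21 V) is the anode, so E°cell = +2.84 V.
Balancing electrons gives n = 2 (lcm of 1 and 2).
ΔG° = −nFE° = −(2)(96485)(+2.84) = -548,035 J = -548.0 kJ.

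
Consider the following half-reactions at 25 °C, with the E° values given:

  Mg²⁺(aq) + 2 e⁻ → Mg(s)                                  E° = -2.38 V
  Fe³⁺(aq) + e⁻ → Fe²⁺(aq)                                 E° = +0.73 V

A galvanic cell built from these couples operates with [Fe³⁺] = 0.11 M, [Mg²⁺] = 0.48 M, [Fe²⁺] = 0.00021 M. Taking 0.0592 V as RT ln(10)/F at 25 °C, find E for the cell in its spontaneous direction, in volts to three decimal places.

+3.280 V

Fe³⁺/Fe²⁺ is the cathode (higher E°), Mg²⁺/Mg the anode: E°cell = +0.73 − (-2.38) = +3.11 V, n = 2.
Overall: 2 Fe³⁺(aq) + Mg(s) → 2 Fe²⁺(aq) + Mg²⁺(aq)
Q = [Fe²⁺]^2·[Mg²⁺] / ([Fe³⁺]^2); log Q = -5.757.
E = E° − (0.0592/n) log Q = +3.11 − (0.0592/2)(-5.757) = +3.280 V.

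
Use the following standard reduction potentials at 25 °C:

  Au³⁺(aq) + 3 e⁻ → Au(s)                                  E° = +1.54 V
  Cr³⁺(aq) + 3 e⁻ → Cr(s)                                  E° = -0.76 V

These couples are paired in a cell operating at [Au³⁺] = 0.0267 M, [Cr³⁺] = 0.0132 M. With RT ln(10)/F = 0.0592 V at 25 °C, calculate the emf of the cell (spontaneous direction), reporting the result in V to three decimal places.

+2.306 V

Au³⁺/Au is the cathode (higher E°), Cr³⁺/Cr the anode: E°cell = +1.54 − (-0.76) = +2.30 V, n = 3.
Overall: Au³⁺(aq) + Cr(s) → Au(s) + Cr³⁺(aq)
Q = [Cr³⁺] / ([Au³⁺]); log Q = -0.306.
E = E° − (0.0592/n) log Q = +2.30 − (0.0592/3)(-0.306) = +2.306 V.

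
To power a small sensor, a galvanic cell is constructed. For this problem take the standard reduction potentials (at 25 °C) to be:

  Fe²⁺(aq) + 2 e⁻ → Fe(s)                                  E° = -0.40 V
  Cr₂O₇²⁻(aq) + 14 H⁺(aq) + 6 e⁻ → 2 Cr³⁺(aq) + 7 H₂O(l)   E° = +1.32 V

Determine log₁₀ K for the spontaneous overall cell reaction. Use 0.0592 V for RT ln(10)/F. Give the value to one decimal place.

Cathode: Cr₂O₇²⁻/Cr³⁺; anode: Fe²⁺/Fe. E°cell = +1.72 V, n = 6.
log K = nE°cell / 0.0592 = (6)(+1.72) / 0.0592 = 174.3.

174.3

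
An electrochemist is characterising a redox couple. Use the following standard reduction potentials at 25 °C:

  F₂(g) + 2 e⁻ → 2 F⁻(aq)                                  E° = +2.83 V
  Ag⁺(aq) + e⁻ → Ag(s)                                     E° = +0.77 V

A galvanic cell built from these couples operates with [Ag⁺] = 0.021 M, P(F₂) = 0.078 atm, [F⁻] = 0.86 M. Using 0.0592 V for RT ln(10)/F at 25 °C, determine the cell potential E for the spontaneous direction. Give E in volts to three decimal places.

F₂/F⁻ is the cathode (higher E°), Ag⁺/Ag the anode: E°cell = +2.83 − (+0.77) = +2.06 V, n = 2.
Overall: F₂(g) + 2 Ag(s) → 2 F⁻(aq) + 2 Ag⁺(aq)
Q = [F⁻]^2·[Ag⁺]^2 / (P(F₂)); log Q = -2.379.
E = E° − (0.0592/n) log Q = +2.06 − (0.0592/2)(-2.379) = +2.130 V.

+2.130 V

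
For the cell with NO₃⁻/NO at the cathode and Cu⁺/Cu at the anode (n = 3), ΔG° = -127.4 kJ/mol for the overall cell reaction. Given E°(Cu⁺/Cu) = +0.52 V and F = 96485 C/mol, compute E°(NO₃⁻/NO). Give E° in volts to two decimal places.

+0.96 V

E°cell = −ΔG°/(nF) = −(-127.4×10³)/((3)(96485)) = +0.440 V.
Since NO₃⁻/NO is the cathode and Cu⁺/Cu the anode, E°cell = E°(NO₃⁻/NO) − E°(Cu⁺/Cu).
So E°(NO₃⁻/NO) = E°cell + E°(Cu⁺/Cu) = +0.440 + (+0.52) = +0.96 V.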